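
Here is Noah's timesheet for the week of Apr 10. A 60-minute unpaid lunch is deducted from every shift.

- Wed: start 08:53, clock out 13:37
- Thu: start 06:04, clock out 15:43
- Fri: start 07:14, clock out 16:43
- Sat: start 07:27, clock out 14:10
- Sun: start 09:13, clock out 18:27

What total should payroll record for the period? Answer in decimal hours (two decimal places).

34.82 hours

Wed: 08:53–13:37 = 4 h 44 min; less 60 min break → 3 h 44 min
Thu: 06:04–15:43 = 9 h 39 min; less 60 min break → 8 h 39 min
Fri: 07:14–16:43 = 9 h 29 min; less 60 min break → 8 h 29 min
Sat: 07:27–14:10 = 6 h 43 min; less 60 min break → 5 h 43 min
Sun: 09:13–18:27 = 9 h 14 min; less 60 min break → 8 h 14 min
Total: 3 h 44 min + 8 h 39 min + 8 h 29 min + 5 h 43 min + 8 h 14 min = 34 h 49 min.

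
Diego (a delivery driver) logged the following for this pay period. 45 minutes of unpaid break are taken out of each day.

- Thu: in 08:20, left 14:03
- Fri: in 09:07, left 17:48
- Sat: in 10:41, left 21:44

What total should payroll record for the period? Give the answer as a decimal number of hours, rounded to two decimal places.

Thu: 08:20–14:03 = 5 h 43 min; less 45 min break → 4 h 58 min
Fri: 09:07–17:48 = 8 h 41 min; less 45 min break → 7 h 56 min
Sat: 10:41–21:44 = 11 h 3 min; less 45 min break → 10 h 18 min
Total: 4 h 58 min + 7 h 56 min + 10 h 18 min = 23 h 12 min.

23.20 hours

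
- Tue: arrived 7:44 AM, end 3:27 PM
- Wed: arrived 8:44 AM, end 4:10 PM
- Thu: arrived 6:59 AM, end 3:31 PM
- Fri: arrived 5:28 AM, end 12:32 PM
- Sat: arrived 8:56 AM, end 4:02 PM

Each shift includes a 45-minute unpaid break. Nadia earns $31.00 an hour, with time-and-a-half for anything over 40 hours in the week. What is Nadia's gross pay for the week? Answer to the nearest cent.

$1057.10

Tue: 7:44 AM–3:27 PM = 7 h 43 min; less 45 min break → 6 h 58 min
Wed: 8:44 AM–4:10 PM = 7 h 26 min; less 45 min break → 6 h 41 min
Thu: 6:59 AM–3:31 PM = 8 h 32 min; less 45 min break → 7 h 47 min
Fri: 5:28 AM–12:32 PM = 7 h 4 min; less 45 min break → 6 h 19 min
Sat: 8:56 AM–4:02 PM = 7 h 6 min; less 45 min break → 6 h 21 min
Total worked: 34 h 6 min = 2046 min.
Regular 34 h 6 min = 2046 min at $31.00/h; overtime 0 h 0 min = 0 min at $46.50/h.
Pay = (2046 × $31.00 + 0 × $46.50) ÷ 60 = $1057.10.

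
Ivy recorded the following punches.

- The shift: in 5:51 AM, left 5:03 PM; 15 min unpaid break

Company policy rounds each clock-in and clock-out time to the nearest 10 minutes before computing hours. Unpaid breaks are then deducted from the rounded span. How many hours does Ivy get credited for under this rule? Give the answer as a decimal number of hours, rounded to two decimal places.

10.92 hours

The shift: in 5:51 AM→5:50 AM, out 5:03 PM→5:00 PM; 11 h 10 min − 15 min = 10 h 55 min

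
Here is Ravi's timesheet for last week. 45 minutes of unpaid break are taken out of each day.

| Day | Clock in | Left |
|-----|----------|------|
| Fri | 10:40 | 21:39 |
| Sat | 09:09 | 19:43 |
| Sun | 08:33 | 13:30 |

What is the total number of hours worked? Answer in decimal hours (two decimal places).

24.25 hours

Fri: 10:40–21:39 = 10 h 59 min; less 45 min break → 10 h 14 min
Sat: 09:09–19:43 = 10 h 34 min; less 45 min break → 9 h 49 min
Sun: 08:33–13:30 = 4 h 57 min; less 45 min break → 4 h 12 min
Total: 10 h 14 min + 9 h 49 min + 4 h 12 min = 24 h 15 min.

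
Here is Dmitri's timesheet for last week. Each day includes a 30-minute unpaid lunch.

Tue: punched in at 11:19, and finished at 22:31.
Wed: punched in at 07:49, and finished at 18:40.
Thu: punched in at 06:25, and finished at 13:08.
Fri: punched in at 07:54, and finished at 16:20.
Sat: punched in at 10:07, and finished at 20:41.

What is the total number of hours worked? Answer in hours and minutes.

Tue: 11:19–22:31 = 11 h 12 min; less 30 min break → 10 h 42 min
Wed: 07:49–18:40 = 10 h 51 min; less 30 min break → 10 h 21 min
Thu: 06:25–13:08 = 6 h 43 min; less 30 min break → 6 h 13 min
Fri: 07:54–16:20 = 8 h 26 min; less 30 min break → 7 h 56 min
Sat: 10:07–20:41 = 10 h 34 min; less 30 min break → 10 h 4 min
Total: 10 h 42 min + 10 h 21 min + 6 h 13 min + 7 h 56 min + 10 h 4 min = 45 h 16 min.

45 h 16 min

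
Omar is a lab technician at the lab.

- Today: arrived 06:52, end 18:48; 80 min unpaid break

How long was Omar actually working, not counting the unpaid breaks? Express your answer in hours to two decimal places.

Today: 06:52–18:48 = 11 h 56 min; less 80 min break → 10 h 36 min

10.60 hours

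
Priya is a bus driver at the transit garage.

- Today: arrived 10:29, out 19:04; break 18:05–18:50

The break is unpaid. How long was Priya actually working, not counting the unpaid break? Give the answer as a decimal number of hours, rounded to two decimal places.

7.83 hours

Today: 10:29–19:04 = 8 h 35 min; less 45 min break → 7 h 50 min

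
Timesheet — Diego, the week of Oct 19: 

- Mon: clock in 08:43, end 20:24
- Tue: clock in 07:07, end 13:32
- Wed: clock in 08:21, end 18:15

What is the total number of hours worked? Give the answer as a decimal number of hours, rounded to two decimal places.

Mon: 08:43–20:24 = 11 h 41 min
Tue: 07:07–13:32 = 6 h 25 min
Wed: 08:21–18:15 = 9 h 54 min
Total: 11 h 41 min + 6 h 25 min + 9 h 54 min = 28 h 0 min.

28.00 hours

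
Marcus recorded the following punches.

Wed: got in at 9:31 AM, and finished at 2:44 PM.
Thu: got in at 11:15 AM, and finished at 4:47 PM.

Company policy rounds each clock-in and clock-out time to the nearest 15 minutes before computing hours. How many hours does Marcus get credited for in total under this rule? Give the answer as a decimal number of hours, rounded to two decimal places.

Wed: in 9:31 AM→9:30 AM, out 2:44 PM→2:45 PM; 5 h 15 min
Thu: in 11:15 AM→11:15 AM, out 4:47 PM→4:45 PM; 5 h 30 min
Total credited: 10 h 45 min.

10.75 hours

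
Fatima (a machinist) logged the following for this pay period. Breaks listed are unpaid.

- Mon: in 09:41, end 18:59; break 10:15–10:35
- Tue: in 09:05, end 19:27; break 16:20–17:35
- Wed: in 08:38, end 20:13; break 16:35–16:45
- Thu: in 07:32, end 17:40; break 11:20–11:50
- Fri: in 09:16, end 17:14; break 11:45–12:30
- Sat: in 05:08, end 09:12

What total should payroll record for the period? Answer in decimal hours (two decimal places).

Mon: 09:41–18:59 = 9 h 18 min; less 20 min break → 8 h 58 min
Tue: 09:05–19:27 = 10 h 22 min; less 75 min break → 9 h 7 min
Wed: 08:38–20:13 = 11 h 35 min; less 10 min break → 11 h 25 min
Thu: 07:32–17:40 = 10 h 8 min; less 30 min break → 9 h 38 min
Fri: 09:16–17:14 = 7 h 58 min; less 45 min break → 7 h 13 min
Sat: 05:08–09:12 = 4 h 4 min
Total: 8 h 58 min + 9 h 7 min + 11 h 25 min + 9 h 38 min + 7 h 13 min + 4 h 4 min = 50 h 25 min.

50.42 hours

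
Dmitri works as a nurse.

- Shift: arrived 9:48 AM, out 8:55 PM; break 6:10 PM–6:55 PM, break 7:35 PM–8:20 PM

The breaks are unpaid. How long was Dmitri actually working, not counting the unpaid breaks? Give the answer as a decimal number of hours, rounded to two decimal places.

Shift: 9:48 AM–8:55 PM = 11 h 7 min; less 90 min break → 9 h 37 min

9.62 hours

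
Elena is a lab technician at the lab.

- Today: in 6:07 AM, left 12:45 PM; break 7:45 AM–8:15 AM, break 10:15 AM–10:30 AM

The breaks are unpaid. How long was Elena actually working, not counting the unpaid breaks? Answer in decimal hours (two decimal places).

5.88 hours

Today: 6:07 AM–12:45 PM = 6 h 38 min; less 45 min break → 5 h 53 min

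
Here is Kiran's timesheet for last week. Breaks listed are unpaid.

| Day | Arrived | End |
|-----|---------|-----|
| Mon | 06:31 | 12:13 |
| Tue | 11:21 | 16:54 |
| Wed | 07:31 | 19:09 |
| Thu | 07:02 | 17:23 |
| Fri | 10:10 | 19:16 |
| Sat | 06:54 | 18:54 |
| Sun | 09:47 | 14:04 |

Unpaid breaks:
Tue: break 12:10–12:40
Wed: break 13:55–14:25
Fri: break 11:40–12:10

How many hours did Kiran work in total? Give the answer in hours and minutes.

Mon: 06:31–12:13 = 5 h 42 min
Tue: 11:21–16:54 = 5 h 33 min; less 30 min break → 5 h 3 min
Wed: 07:31–19:09 = 11 h 38 min; less 30 min break → 11 h 8 min
Thu: 07:02–17:23 = 10 h 21 min
Fri: 10:10–19:16 = 9 h 6 min; less 30 min break → 8 h 36 min
Sat: 06:54–18:54 = 12 h 0 min
Sun: 09:47–14:04 = 4 h 17 min
Total: 5 h 42 min + 5 h 3 min + 11 h 8 min + 10 h 21 min + 8 h 36 min + 12 h 0 min + 4 h 17 min = 57 h 7 min.

57 h 7 min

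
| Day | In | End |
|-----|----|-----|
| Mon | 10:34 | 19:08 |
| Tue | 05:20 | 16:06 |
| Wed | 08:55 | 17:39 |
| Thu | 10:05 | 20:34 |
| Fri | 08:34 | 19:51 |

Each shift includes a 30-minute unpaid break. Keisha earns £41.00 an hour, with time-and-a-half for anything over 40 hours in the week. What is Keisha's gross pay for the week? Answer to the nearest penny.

Mon: 10:34–19:08 = 8 h 34 min; less 30 min break → 8 h 4 min
Tue: 05:20–16:06 = 10 h 46 min; less 30 min break → 10 h 16 min
Wed: 08:55–17:39 = 8 h 44 min; less 30 min break → 8 h 14 min
Thu: 10:05–20:34 = 10 h 29 min; less 30 min break → 9 h 59 min
Fri: 08:34–19:51 = 11 h 17 min; less 30 min break → 10 h 47 min
Total worked: 47 h 20 min = 2840 min.
Regular 40 h 0 min = 2400 min at £41.00/h; overtime 7 h 20 min = 440 min at £61.50/h.
Pay = (2400 × £41.00 + 440 × £61.50) ÷ 60 = £2091.00.

£2091.00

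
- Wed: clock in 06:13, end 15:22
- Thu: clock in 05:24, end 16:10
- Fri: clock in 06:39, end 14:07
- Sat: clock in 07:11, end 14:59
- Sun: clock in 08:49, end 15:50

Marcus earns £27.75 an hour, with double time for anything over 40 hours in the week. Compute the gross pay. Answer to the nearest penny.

Wed: 06:13–15:22 = 9 h 9 min
Thu: 05:24–16:10 = 10 h 46 min
Fri: 06:39–14:07 = 7 h 28 min
Sat: 07:11–14:59 = 7 h 48 min
Sun: 08:49–15:50 = 7 h 1 min
Total worked: 42 h 12 min = 2532 min.
Regular 40 h 0 min = 2400 min at £27.75/h; overtime 2 h 12 min = 132 min at £55.50/h.
Pay = (2400 × £27.75 + 132 × £55.50) ÷ 60 = £1232.10.

£1232.10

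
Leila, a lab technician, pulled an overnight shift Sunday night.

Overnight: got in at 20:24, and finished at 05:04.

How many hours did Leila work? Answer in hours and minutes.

Overnight: 20:24 → midnight = 3 h 36 min; midnight → 05:04 = 5 h 4 min; span 8 h 40 min

8 h 40 min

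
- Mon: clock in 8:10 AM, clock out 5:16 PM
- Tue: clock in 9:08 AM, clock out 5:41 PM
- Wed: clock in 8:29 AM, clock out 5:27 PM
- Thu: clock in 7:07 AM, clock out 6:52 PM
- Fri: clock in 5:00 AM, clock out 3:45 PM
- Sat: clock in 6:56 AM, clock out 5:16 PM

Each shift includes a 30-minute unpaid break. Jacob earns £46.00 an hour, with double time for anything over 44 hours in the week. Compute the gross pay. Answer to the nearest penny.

£3169.40

Mon: 8:10 AM–5:16 PM = 9 h 6 min; less 30 min break → 8 h 36 min
Tue: 9:08 AM–5:41 PM = 8 h 33 min; less 30 min break → 8 h 3 min
Wed: 8:29 AM–5:27 PM = 8 h 58 min; less 30 min break → 8 h 28 min
Thu: 7:07 AM–6:52 PM = 11 h 45 min; less 30 min break → 11 h 15 min
Fri: 5:00 AM–3:45 PM = 10 h 45 min; less 30 min break → 10 h 15 min
Sat: 6:56 AM–5:16 PM = 10 h 20 min; less 30 min break → 9 h 50 min
Total worked: 56 h 27 min = 3387 min.
Regular 44 h 0 min = 2640 min at £46.00/h; overtime 12 h 27 min = 747 min at £92.00/h.
Pay = (2640 × £46.00 + 747 × £92.00) ÷ 60 = £3169.40.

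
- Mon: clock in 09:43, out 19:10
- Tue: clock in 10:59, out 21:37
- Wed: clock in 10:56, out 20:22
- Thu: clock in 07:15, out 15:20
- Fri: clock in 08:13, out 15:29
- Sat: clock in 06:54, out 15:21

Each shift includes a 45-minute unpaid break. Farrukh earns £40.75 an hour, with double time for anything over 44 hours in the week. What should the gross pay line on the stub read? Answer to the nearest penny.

Mon: 09:43–19:10 = 9 h 27 min; less 45 min break → 8 h 42 min
Tue: 10:59–21:37 = 10 h 38 min; less 45 min break → 9 h 53 min
Wed: 10:56–20:22 = 9 h 26 min; less 45 min break → 8 h 41 min
Thu: 07:15–15:20 = 8 h 5 min; less 45 min break → 7 h 20 min
Fri: 08:13–15:29 = 7 h 16 min; less 45 min break → 6 h 31 min
Sat: 06:54–15:21 = 8 h 27 min; less 45 min break → 7 h 42 min
Total worked: 48 h 49 min = 2929 min.
Regular 44 h 0 min = 2640 min at £40.75/h; overtime 4 h 49 min = 289 min at £81.50/h.
Pay = (2640 × £40.75 + 289 × £81.50) ÷ 60 = £2185.56.

£2185.56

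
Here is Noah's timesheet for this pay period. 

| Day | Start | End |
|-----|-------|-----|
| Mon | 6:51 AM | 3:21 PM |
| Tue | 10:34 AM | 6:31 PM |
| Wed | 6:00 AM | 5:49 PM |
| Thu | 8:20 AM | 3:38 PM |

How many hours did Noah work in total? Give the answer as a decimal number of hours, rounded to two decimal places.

Mon: 6:51 AM–3:21 PM = 8 h 30 min
Tue: 10:34 AM–6:31 PM = 7 h 57 min
Wed: 6:00 AM–5:49 PM = 11 h 49 min
Thu: 8:20 AM–3:38 PM = 7 h 18 min
Total: 8 h 30 min + 7 h 57 min + 11 h 49 min + 7 h 18 min = 35 h 34 min.

35.57 hours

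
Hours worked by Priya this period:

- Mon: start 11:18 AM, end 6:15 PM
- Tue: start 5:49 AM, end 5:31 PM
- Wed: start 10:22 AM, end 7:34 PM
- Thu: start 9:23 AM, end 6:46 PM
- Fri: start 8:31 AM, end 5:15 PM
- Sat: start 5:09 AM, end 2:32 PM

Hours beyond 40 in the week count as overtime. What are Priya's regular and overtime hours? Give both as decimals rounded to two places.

Regular 40.00 hours, overtime 15.35 hours

Mon: 11:18 AM–6:15 PM = 6 h 57 min
Tue: 5:49 AM–5:31 PM = 11 h 42 min
Wed: 10:22 AM–7:34 PM = 9 h 12 min
Thu: 9:23 AM–6:46 PM = 9 h 23 min
Fri: 8:31 AM–5:15 PM = 8 h 44 min
Sat: 5:09 AM–2:32 PM = 9 h 23 min
Total worked: 55 h 21 min = 55.35 h.
Threshold 40 h → overtime 15 h 21 min, regular 40 h 0 min.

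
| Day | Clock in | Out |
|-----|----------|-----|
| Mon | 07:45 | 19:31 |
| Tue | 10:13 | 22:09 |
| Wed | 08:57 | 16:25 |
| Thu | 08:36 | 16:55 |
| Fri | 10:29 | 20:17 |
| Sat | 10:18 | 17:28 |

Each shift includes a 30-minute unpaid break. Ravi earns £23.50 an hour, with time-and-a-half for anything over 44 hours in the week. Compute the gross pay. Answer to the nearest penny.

Mon: 07:45–19:31 = 11 h 46 min; less 30 min break → 11 h 16 min
Tue: 10:13–22:09 = 11 h 56 min; less 30 min break → 11 h 26 min
Wed: 08:57–16:25 = 7 h 28 min; less 30 min break → 6 h 58 min
Thu: 08:36–16:55 = 8 h 19 min; less 30 min break → 7 h 49 min
Fri: 10:29–20:17 = 9 h 48 min; less 30 min break → 9 h 18 min
Sat: 10:18–17:28 = 7 h 10 min; less 30 min break → 6 h 40 min
Total worked: 53 h 27 min = 3207 min.
Regular 44 h 0 min = 2640 min at £23.50/h; overtime 9 h 27 min = 567 min at £35.25/h.
Pay = (2640 × £23.50 + 567 × £35.25) ÷ 60 = £1367.11.

£1367.11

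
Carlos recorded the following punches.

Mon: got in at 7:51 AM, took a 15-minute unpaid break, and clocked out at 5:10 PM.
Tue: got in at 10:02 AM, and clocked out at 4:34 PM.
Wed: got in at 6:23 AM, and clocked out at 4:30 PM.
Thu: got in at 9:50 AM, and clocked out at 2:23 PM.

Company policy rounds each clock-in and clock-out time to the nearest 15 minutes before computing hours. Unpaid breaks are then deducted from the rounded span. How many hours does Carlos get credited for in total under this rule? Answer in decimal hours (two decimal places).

Mon: in 7:51 AM→7:45 AM, out 5:10 PM→5:15 PM; 9 h 30 min − 15 min = 9 h 15 min
Tue: in 10:02 AM→10:00 AM, out 4:34 PM→4:30 PM; 6 h 30 min
Wed: in 6:23 AM→6:30 AM, out 4:30 PM→4:30 PM; 10 h 0 min
Thu: in 9:50 AM→9:45 AM, out 2:23 PM→2:30 PM; 4 h 45 min
Total credited: 30 h 30 min.

30.50 hours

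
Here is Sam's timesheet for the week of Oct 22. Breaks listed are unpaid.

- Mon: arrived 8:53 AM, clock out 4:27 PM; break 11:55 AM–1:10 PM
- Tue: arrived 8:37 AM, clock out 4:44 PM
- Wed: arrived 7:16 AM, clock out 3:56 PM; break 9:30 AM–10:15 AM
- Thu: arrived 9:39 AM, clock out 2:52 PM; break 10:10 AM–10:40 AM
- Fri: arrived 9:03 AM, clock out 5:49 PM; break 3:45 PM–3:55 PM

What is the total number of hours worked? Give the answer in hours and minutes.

Mon: 8:53 AM–4:27 PM = 7 h 34 min; less 75 min break → 6 h 19 min
Tue: 8:37 AM–4:44 PM = 8 h 7 min
Wed: 7:16 AM–3:56 PM = 8 h 40 min; less 45 min break → 7 h 55 min
Thu: 9:39 AM–2:52 PM = 5 h 13 min; less 30 min break → 4 h 43 min
Fri: 9:03 AM–5:49 PM = 8 h 46 min; less 10 min break → 8 h 36 min
Total: 6 h 19 min + 8 h 7 min + 7 h 55 min + 4 h 43 min + 8 h 36 min = 35 h 40 min.

35 h 40 min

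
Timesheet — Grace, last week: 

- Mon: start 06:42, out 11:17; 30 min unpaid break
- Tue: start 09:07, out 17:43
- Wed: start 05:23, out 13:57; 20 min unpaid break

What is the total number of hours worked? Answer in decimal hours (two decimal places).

Mon: 06:42–11:17 = 4 h 35 min; less 30 min break → 4 h 5 min
Tue: 09:07–17:43 = 8 h 36 min
Wed: 05:23–13:57 = 8 h 34 min; less 20 min break → 8 h 14 min
Total: 4 h 5 min + 8 h 36 min + 8 h 14 min = 20 h 55 min.

20.92 hours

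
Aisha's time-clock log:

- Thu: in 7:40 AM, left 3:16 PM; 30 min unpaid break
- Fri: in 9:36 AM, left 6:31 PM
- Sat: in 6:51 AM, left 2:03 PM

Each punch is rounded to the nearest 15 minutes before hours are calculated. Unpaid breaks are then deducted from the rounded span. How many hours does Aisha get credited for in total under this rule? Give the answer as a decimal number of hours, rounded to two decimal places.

Thu: in 7:40 AM→7:45 AM, out 3:16 PM→3:15 PM; 7 h 30 min − 30 min = 7 h 0 min
Fri: in 9:36 AM→9:30 AM, out 6:31 PM→6:30 PM; 9 h 0 min
Sat: in 6:51 AM→6:45 AM, out 2:03 PM→2:00 PM; 7 h 15 min
Total credited: 23 h 15 min.

23.25 hours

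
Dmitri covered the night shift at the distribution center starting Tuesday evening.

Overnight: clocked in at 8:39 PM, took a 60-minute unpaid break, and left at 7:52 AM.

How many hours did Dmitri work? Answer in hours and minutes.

Overnight: 8:39 PM → midnight = 3 h 21 min; midnight → 7:52 AM = 7 h 52 min; span 11 h 13 min; less 60 min break → 10 h 13 min

10 h 13 min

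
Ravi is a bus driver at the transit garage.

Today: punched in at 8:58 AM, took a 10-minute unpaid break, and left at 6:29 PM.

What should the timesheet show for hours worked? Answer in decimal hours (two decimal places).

9.35 hours

Today: 8:58 AM–6:29 PM = 9 h 31 min; less 10 min break → 9 h 21 min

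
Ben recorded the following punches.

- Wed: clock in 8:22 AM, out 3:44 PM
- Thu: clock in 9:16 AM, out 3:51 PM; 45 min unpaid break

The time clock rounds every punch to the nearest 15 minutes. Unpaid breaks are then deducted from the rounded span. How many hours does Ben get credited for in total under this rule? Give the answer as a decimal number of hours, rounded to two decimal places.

Wed: in 8:22 AM→8:15 AM, out 3:44 PM→3:45 PM; 7 h 30 min
Thu: in 9:16 AM→9:15 AM, out 3:51 PM→3:45 PM; 6 h 30 min − 45 min = 5 h 45 min
Total credited: 13 h 15 min.

13.25 hours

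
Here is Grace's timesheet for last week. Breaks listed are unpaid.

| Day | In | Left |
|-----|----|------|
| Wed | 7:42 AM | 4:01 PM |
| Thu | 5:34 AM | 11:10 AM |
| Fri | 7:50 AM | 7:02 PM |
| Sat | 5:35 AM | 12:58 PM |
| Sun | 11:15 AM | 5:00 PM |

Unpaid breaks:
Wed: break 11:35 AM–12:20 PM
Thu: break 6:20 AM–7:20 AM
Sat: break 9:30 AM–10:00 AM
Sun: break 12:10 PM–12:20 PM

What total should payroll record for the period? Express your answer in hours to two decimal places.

35.83 hours

Wed: 7:42 AM–4:01 PM = 8 h 19 min; less 45 min break → 7 h 34 min
Thu: 5:34 AM–11:10 AM = 5 h 36 min; less 60 min break → 4 h 36 min
Fri: 7:50 AM–7:02 PM = 11 h 12 min
Sat: 5:35 AM–12:58 PM = 7 h 23 min; less 30 min break → 6 h 53 min
Sun: 11:15 AM–5:00 PM = 5 h 45 min; less 10 min break → 5 h 35 min
Total: 7 h 34 min + 4 h 36 min + 11 h 12 min + 6 h 53 min + 5 h 35 min = 35 h 50 min.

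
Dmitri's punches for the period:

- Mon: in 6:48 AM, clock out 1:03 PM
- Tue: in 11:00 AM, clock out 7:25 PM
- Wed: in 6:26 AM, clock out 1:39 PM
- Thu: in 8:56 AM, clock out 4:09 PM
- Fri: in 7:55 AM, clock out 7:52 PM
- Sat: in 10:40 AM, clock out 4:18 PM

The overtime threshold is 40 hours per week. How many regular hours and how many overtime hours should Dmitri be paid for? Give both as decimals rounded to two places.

Mon: 6:48 AM–1:03 PM = 6 h 15 min
Tue: 11:00 AM–7:25 PM = 8 h 25 min
Wed: 6:26 AM–1:39 PM = 7 h 13 min
Thu: 8:56 AM–4:09 PM = 7 h 13 min
Fri: 7:55 AM–7:52 PM = 11 h 57 min
Sat: 10:40 AM–4:18 PM = 5 h 38 min
Total worked: 46 h 41 min = 46.68 h.
Threshold 40 h → overtime 6 h 41 min, regular 40 h 0 min.

Regular 40.00 hours, overtime 6.68 hours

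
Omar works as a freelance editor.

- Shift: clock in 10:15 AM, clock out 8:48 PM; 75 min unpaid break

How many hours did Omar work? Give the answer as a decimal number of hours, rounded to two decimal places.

Shift: 10:15 AM–8:48 PM = 10 h 33 min; less 75 min break → 9 h 18 min

9.30 hours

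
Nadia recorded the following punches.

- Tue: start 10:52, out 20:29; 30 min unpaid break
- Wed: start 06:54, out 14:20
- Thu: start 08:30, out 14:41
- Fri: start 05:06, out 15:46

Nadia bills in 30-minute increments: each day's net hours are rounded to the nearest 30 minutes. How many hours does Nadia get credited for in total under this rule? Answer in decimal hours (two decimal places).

33.00 hours

Tue: 10:52–20:29 = 9 h 37 min − 30 min = 9 h 7 min → rounds to 9 h 0 min
Wed: 06:54–14:20 = 7 h 26 min → rounds to 7 h 30 min
Thu: 08:30–14:41 = 6 h 11 min → rounds to 6 h 0 min
Fri: 05:06–15:46 = 10 h 40 min → rounds to 10 h 30 min
Total credited: 33 h 0 min.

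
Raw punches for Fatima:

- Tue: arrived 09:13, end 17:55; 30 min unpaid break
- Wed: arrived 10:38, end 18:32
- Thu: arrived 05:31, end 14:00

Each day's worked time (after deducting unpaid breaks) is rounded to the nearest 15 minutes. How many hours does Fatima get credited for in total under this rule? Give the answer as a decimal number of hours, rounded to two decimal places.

24.75 hours

Tue: 09:13–17:55 = 8 h 42 min − 30 min = 8 h 12 min → rounds to 8 h 15 min
Wed: 10:38–18:32 = 7 h 54 min → rounds to 8 h 0 min
Thu: 05:31–14:00 = 8 h 29 min → rounds to 8 h 30 min
Total credited: 24 h 45 min.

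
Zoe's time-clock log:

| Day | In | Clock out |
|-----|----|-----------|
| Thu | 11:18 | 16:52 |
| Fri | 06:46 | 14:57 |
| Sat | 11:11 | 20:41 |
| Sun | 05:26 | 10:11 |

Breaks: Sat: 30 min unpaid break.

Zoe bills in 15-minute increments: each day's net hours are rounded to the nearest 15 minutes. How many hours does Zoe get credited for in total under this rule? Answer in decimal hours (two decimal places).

27.50 hours

Thu: 11:18–16:52 = 5 h 34 min → rounds to 5 h 30 min
Fri: 06:46–14:57 = 8 h 11 min → rounds to 8 h 15 min
Sat: 11:11–20:41 = 9 h 30 min − 30 min = 9 h 0 min → rounds to 9 h 0 min
Sun: 05:26–10:11 = 4 h 45 min → rounds to 4 h 45 min
Total credited: 27 h 30 min.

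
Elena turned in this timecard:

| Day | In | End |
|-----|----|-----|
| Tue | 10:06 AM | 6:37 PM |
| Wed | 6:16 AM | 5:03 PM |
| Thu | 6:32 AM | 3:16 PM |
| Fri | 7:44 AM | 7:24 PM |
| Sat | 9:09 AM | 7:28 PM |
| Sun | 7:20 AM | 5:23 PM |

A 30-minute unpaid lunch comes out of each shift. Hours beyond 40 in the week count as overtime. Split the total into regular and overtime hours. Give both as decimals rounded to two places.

Tue: 10:06 AM–6:37 PM = 8 h 31 min; less 30 min break → 8 h 1 min
Wed: 6:16 AM–5:03 PM = 10 h 47 min; less 30 min break → 10 h 17 min
Thu: 6:32 AM–3:16 PM = 8 h 44 min; less 30 min break → 8 h 14 min
Fri: 7:44 AM–7:24 PM = 11 h 40 min; less 30 min break → 11 h 10 min
Sat: 9:09 AM–7:28 PM = 10 h 19 min; less 30 min break → 9 h 49 min
Sun: 7:20 AM–5:23 PM = 10 h 3 min; less 30 min break → 9 h 33 min
Total worked: 57 h 4 min = 57.07 h.
Threshold 40 h → overtime 17 h 4 min, regular 40 h 0 min.

Regular 40.00 hours, overtime 17.07 hours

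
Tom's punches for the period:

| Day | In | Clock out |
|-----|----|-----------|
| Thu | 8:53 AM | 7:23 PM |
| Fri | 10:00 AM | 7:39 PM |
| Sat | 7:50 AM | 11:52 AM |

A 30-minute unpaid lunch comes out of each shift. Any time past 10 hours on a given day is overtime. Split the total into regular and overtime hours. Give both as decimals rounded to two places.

Thu: 8:53 AM–7:23 PM = 10 h 30 min; less 30 min break → 10 h 0 min
Fri: 10:00 AM–7:39 PM = 9 h 39 min; less 30 min break → 9 h 9 min
Sat: 7:50 AM–11:52 AM = 4 h 2 min; less 30 min break → 3 h 32 min
Thu reg 10 h 0 min / OT 0 h 0 min; Fri reg 9 h 9 min / OT 0 h 0 min; Sat reg 3 h 32 min / OT 0 h 0 min.
Totals: regular 22 h 41 min, overtime 0 h 0 min.

Regular 22.68 hours, overtime 0.00 hours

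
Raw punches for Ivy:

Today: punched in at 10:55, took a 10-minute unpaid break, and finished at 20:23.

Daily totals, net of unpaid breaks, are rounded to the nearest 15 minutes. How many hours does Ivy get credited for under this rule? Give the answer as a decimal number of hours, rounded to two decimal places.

Today: 10:55–20:23 = 9 h 28 min − 10 min = 9 h 18 min → rounds to 9 h 15 min

9.25 hours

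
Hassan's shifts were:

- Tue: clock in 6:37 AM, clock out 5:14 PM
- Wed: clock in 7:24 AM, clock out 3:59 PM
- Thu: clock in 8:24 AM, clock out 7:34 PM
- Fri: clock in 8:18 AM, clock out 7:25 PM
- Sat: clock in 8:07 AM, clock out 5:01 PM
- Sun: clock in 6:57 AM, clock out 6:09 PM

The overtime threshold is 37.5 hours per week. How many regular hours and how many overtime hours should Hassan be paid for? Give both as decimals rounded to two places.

Regular 37.50 hours, overtime 24.08 hours

Tue: 6:37 AM–5:14 PM = 10 h 37 min
Wed: 7:24 AM–3:59 PM = 8 h 35 min
Thu: 8:24 AM–7:34 PM = 11 h 10 min
Fri: 8:18 AM–7:25 PM = 11 h 7 min
Sat: 8:07 AM–5:01 PM = 8 h 54 min
Sun: 6:57 AM–6:09 PM = 11 h 12 min
Total worked: 61 h 35 min = 61.58 h.
Threshold 37.5 h → overtime 24 h 5 min, regular 37 h 30 min.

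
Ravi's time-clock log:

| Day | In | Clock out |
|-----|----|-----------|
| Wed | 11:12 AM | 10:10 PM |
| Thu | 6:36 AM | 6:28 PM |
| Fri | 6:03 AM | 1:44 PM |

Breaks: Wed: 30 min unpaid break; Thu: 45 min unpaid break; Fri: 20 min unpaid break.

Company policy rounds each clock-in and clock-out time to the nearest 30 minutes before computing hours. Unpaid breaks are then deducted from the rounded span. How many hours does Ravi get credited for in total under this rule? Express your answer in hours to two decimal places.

28.92 hours

Wed: in 11:12 AM→11:00 AM, out 10:10 PM→10:00 PM; 11 h 0 min − 30 min = 10 h 30 min
Thu: in 6:36 AM→6:30 AM, out 6:28 PM→6:30 PM; 12 h 0 min − 45 min = 11 h 15 min
Fri: in 6:03 AM→6:00 AM, out 1:44 PM→1:30 PM; 7 h 30 min − 20 min = 7 h 10 min
Total credited: 28 h 55 min.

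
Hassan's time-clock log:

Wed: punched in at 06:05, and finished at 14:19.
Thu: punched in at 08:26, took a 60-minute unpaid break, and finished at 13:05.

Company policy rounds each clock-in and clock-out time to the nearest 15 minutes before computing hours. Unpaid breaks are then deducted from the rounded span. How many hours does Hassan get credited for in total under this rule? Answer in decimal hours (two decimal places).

11.75 hours

Wed: in 06:05→06:00, out 14:19→14:15; 8 h 15 min
Thu: in 08:26→08:30, out 13:05→13:00; 4 h 30 min − 60 min = 3 h 30 min
Total credited: 11 h 45 min.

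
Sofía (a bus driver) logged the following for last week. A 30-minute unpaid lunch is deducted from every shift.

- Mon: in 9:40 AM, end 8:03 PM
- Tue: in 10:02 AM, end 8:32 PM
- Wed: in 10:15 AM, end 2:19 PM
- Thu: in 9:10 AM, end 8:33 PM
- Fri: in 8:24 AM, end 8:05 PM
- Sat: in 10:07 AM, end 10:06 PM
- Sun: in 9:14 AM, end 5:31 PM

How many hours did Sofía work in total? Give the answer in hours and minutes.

Mon: 9:40 AM–8:03 PM = 10 h 23 min; less 30 min break → 9 h 53 min
Tue: 10:02 AM–8:32 PM = 10 h 30 min; less 30 min break → 10 h 0 min
Wed: 10:15 AM–2:19 PM = 4 h 4 min; less 30 min break → 3 h 34 min
Thu: 9:10 AM–8:33 PM = 11 h 23 min; less 30 min break → 10 h 53 min
Fri: 8:24 AM–8:05 PM = 11 h 41 min; less 30 min break → 11 h 11 min
Sat: 10:07 AM–10:06 PM = 11 h 59 min; less 30 min break → 11 h 29 min
Sun: 9:14 AM–5:31 PM = 8 h 17 min; less 30 min break → 7 h 47 min
Total: 9 h 53 min + 10 h 0 min + 3 h 34 min + 10 h 53 min + 11 h 11 min + 11 h 29 min + 7 h 47 min = 64 h 47 min.

64 h 47 min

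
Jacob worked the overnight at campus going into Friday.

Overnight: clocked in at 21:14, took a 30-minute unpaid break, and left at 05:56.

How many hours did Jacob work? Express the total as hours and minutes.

Overnight: 21:14 → midnight = 2 h 46 min; midnight → 05:56 = 5 h 56 min; span 8 h 42 min; less 30 min break → 8 h 12 min

8 h 12 min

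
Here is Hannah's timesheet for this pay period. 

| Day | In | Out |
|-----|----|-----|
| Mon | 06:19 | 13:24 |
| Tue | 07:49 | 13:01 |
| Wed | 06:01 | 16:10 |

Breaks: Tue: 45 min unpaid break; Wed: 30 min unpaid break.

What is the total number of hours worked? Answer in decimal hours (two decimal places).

Mon: 06:19–13:24 = 7 h 5 min
Tue: 07:49–13:01 = 5 h 12 min; less 45 min break → 4 h 27 min
Wed: 06:01–16:10 = 10 h 9 min; less 30 min break → 9 h 39 min
Total: 7 h 5 min + 4 h 27 min + 9 h 39 min = 21 h 11 min.

21.18 hours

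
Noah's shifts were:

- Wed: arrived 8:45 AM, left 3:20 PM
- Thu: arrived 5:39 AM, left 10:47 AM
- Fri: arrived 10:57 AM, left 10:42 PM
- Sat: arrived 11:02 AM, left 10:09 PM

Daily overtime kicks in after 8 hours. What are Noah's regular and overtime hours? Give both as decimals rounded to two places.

Wed: 8:45 AM–3:20 PM = 6 h 35 min
Thu: 5:39 AM–10:47 AM = 5 h 8 min
Fri: 10:57 AM–10:42 PM = 11 h 45 min
Sat: 11:02 AM–10:09 PM = 11 h 7 min
Wed reg 6 h 35 min / OT 0 h 0 min; Thu reg 5 h 8 min / OT 0 h 0 min; Fri reg 8 h 0 min / OT 3 h 45 min; Sat reg 8 h 0 min / OT 3 h 7 min.
Totals: regular 27 h 43 min, overtime 6 h 52 min.

Regular 27.72 hours, overtime 6.87 hours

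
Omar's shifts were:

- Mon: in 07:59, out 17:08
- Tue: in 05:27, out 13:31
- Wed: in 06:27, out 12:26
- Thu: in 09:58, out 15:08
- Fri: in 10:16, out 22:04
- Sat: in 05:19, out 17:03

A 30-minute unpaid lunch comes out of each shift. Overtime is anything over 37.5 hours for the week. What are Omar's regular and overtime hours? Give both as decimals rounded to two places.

Regular 37.50 hours, overtime 11.40 hours

Mon: 07:59–17:08 = 9 h 9 min; less 30 min break → 8 h 39 min
Tue: 05:27–13:31 = 8 h 4 min; less 30 min break → 7 h 34 min
Wed: 06:27–12:26 = 5 h 59 min; less 30 min break → 5 h 29 min
Thu: 09:58–15:08 = 5 h 10 min; less 30 min break → 4 h 40 min
Fri: 10:16–22:04 = 11 h 48 min; less 30 min break → 11 h 18 min
Sat: 05:19–17:03 = 11 h 44 min; less 30 min break → 11 h 14 min
Total worked: 48 h 54 min = 48.90 h.
Threshold 37.5 h → overtime 11 h 24 min, regular 37 h 30 min.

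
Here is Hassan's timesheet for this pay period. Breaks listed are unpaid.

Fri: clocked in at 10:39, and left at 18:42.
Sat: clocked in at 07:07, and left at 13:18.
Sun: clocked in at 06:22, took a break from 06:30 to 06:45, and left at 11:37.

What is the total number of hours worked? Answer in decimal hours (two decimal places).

Fri: 10:39–18:42 = 8 h 3 min
Sat: 07:07–13:18 = 6 h 11 min
Sun: 06:22–11:37 = 5 h 15 min; less 15 min break → 5 h 0 min
Total: 8 h 3 min + 6 h 11 min + 5 h 0 min = 19 h 14 min.

19.23 hours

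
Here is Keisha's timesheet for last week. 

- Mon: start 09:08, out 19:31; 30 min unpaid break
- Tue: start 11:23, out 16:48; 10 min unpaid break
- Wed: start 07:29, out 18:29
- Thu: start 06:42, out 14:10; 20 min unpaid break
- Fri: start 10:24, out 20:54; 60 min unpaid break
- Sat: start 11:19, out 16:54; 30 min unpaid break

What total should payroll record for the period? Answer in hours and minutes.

Mon: 09:08–19:31 = 10 h 23 min; less 30 min break → 9 h 53 min
Tue: 11:23–16:48 = 5 h 25 min; less 10 min break → 5 h 15 min
Wed: 07:29–18:29 = 11 h 0 min
Thu: 06:42–14:10 = 7 h 28 min; less 20 min break → 7 h 8 min
Fri: 10:24–20:54 = 10 h 30 min; less 60 min break → 9 h 30 min
Sat: 11:19–16:54 = 5 h 35 min; less 30 min break → 5 h 5 min
Total: 9 h 53 min + 5 h 15 min + 11 h 0 min + 7 h 8 min + 9 h 30 min + 5 h 5 min = 47 h 51 min.

47 h 51 min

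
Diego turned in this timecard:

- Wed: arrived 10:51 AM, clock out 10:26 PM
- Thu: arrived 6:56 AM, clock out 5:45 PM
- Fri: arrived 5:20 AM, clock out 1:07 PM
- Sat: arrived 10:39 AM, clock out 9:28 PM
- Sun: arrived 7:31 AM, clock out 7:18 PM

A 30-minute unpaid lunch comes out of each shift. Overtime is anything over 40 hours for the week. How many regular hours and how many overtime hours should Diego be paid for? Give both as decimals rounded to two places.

Wed: 10:51 AM–10:26 PM = 11 h 35 min; less 30 min break → 11 h 5 min
Thu: 6:56 AM–5:45 PM = 10 h 49 min; less 30 min break → 10 h 19 min
Fri: 5:20 AM–1:07 PM = 7 h 47 min; less 30 min break → 7 h 17 min
Sat: 10:39 AM–9:28 PM = 10 h 49 min; less 30 min break → 10 h 19 min
Sun: 7:31 AM–7:18 PM = 11 h 47 min; less 30 min break → 11 h 17 min
Total worked: 50 h 17 min = 50.28 h.
Threshold 40 h → overtime 10 h 17 min, regular 40 h 0 min.

Regular 40.00 hours, overtime 10.28 hours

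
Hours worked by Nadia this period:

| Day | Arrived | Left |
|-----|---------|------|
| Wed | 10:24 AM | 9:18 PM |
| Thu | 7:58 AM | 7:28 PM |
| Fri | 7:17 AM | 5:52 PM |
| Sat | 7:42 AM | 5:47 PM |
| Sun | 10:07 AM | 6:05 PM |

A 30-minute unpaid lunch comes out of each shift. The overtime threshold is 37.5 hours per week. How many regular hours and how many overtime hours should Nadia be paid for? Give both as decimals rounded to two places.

Wed: 10:24 AM–9:18 PM = 10 h 54 min; less 30 min break → 10 h 24 min
Thu: 7:58 AM–7:28 PM = 11 h 30 min; less 30 min break → 11 h 0 min
Fri: 7:17 AM–5:52 PM = 10 h 35 min; less 30 min break → 10 h 5 min
Sat: 7:42 AM–5:47 PM = 10 h 5 min; less 30 min break → 9 h 35 min
Sun: 10:07 AM–6:05 PM = 7 h 58 min; less 30 min break → 7 h 28 min
Total worked: 48 h 32 min = 48.53 h.
Threshold 37.5 h → overtime 11 h 2 min, regular 37 h 30 min.

Regular 37.50 hours, overtime 11.03 hours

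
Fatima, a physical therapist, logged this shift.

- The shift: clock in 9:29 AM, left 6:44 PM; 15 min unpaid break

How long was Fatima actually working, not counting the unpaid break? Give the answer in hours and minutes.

The shift: 9:29 AM–6:44 PM = 9 h 15 min; less 15 min break → 9 h 0 min

9 h 0 min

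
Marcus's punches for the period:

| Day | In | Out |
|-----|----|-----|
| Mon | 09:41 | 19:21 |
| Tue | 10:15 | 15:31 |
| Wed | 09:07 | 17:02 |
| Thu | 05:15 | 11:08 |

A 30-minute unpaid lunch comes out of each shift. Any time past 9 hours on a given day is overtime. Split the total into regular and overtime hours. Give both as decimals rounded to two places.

Regular 26.57 hours, overtime 0.17 hours

Mon: 09:41–19:21 = 9 h 40 min; less 30 min break → 9 h 10 min
Tue: 10:15–15:31 = 5 h 16 min; less 30 min break → 4 h 46 min
Wed: 09:07–17:02 = 7 h 55 min; less 30 min break → 7 h 25 min
Thu: 05:15–11:08 = 5 h 53 min; less 30 min break → 5 h 23 min
Mon reg 9 h 0 min / OT 0 h 10 min; Tue reg 4 h 46 min / OT 0 h 0 min; Wed reg 7 h 25 min / OT 0 h 0 min; Thu reg 5 h 23 min / OT 0 h 0 min.
Totals: regular 26 h 34 min, overtime 0 h 10 min.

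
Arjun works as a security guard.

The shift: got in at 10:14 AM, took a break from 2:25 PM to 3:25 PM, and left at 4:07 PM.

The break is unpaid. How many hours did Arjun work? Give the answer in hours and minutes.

4 h 53 min

The shift: 10:14 AM–4:07 PM = 5 h 53 min; less 60 min break → 4 h 53 min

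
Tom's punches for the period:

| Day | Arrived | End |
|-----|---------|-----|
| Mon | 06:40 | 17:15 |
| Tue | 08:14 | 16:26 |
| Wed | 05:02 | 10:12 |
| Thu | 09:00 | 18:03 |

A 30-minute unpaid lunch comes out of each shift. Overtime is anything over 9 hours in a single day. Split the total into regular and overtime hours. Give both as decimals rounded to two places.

Mon: 06:40–17:15 = 10 h 35 min; less 30 min break → 10 h 5 min
Tue: 08:14–16:26 = 8 h 12 min; less 30 min break → 7 h 42 min
Wed: 05:02–10:12 = 5 h 10 min; less 30 min break → 4 h 40 min
Thu: 09:00–18:03 = 9 h 3 min; less 30 min break → 8 h 33 min
Mon reg 9 h 0 min / OT 1 h 5 min; Tue reg 7 h 42 min / OT 0 h 0 min; Wed reg 4 h 40 min / OT 0 h 0 min; Thu reg 8 h 33 min / OT 0 h 0 min.
Totals: regular 29 h 55 min, overtime 1 h 5 min.

Regular 29.92 hours, overtime 1.08 hours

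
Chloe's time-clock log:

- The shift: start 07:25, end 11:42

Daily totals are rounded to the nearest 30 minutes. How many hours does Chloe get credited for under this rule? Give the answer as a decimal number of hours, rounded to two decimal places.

4.50 hours

The shift: 07:25–11:42 = 4 h 17 min → rounds to 4 h 30 min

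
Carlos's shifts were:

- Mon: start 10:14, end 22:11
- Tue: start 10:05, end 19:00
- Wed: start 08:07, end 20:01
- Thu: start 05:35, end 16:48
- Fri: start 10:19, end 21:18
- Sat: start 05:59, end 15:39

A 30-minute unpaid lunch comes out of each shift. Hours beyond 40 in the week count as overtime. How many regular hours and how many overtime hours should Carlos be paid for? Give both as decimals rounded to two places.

Mon: 10:14–22:11 = 11 h 57 min; less 30 min break → 11 h 27 min
Tue: 10:05–19:00 = 8 h 55 min; less 30 min break → 8 h 25 min
Wed: 08:07–20:01 = 11 h 54 min; less 30 min break → 11 h 24 min
Thu: 05:35–16:48 = 11 h 13 min; less 30 min break → 10 h 43 min
Fri: 10:19–21:18 = 10 h 59 min; less 30 min break → 10 h 29 min
Sat: 05:59–15:39 = 9 h 40 min; less 30 min break → 9 h 10 min
Total worked: 61 h 38 min = 61.63 h.
Threshold 40 h → overtime 21 h 38 min, regular 40 h 0 min.

Regular 40.00 hours, overtime 21.63 hours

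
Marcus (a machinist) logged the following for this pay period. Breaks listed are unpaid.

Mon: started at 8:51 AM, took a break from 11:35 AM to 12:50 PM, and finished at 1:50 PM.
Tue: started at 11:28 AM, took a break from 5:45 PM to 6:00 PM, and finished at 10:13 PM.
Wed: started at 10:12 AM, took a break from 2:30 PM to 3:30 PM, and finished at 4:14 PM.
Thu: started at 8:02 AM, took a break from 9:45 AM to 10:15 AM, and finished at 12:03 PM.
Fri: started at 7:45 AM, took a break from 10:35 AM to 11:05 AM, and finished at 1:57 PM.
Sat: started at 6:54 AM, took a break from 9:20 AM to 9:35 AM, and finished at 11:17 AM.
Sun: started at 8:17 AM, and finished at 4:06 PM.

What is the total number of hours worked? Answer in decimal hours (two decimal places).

40.43 hours

Mon: 8:51 AM–1:50 PM = 4 h 59 min; less 75 min break → 3 h 44 min
Tue: 11:28 AM–10:13 PM = 10 h 45 min; less 15 min break → 10 h 30 min
Wed: 10:12 AM–4:14 PM = 6 h 2 min; less 60 min break → 5 h 2 min
Thu: 8:02 AM–12:03 PM = 4 h 1 min; less 30 min break → 3 h 31 min
Fri: 7:45 AM–1:57 PM = 6 h 12 min; less 30 min break → 5 h 42 min
Sat: 6:54 AM–11:17 AM = 4 h 23 min; less 15 min break → 4 h 8 min
Sun: 8:17 AM–4:06 PM = 7 h 49 min
Total: 3 h 44 min + 10 h 30 min + 5 h 2 min + 3 h 31 min + 5 h 42 min + 4 h 8 min + 7 h 49 min = 40 h 26 min.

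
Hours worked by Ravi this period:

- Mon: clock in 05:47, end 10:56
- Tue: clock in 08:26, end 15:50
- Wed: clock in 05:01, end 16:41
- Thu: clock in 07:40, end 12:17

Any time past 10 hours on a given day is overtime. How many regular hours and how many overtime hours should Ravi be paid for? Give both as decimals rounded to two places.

Regular 27.17 hours, overtime 1.67 hours

Mon: 05:47–10:56 = 5 h 9 min
Tue: 08:26–15:50 = 7 h 24 min
Wed: 05:01–16:41 = 11 h 40 min
Thu: 07:40–12:17 = 4 h 37 min
Mon reg 5 h 9 min / OT 0 h 0 min; Tue reg 7 h 24 min / OT 0 h 0 min; Wed reg 10 h 0 min / OT 1 h 40 min; Thu reg 4 h 37 min / OT 0 h 0 min.
Totals: regular 27 h 10 min, overtime 1 h 40 min.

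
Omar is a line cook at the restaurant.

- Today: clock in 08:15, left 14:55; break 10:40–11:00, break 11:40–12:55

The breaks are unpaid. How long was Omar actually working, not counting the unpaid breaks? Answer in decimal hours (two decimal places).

5.08 hours

Today: 08:15–14:55 = 6 h 40 min; less 95 min break → 5 h 5 min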